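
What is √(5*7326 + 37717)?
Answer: √74347 ≈ 272.67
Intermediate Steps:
√(5*7326 + 37717) = √(36630 + 37717) = √74347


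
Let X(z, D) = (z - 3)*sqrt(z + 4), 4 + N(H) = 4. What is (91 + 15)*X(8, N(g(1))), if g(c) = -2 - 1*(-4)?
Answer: 1060*sqrt(3) ≈ 1836.0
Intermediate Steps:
g(c) = 2 (g(c) = -2 + 4 = 2)
N(H) = 0 (N(H) = -4 + 4 = 0)
X(z, D) = sqrt(4 + z)*(-3 + z) (X(z, D) = (-3 + z)*sqrt(4 + z) = sqrt(4 + z)*(-3 + z))
(91 + 15)*X(8, N(g(1))) = (91 + 15)*(sqrt(4 + 8)*(-3 + 8)) = 106*(sqrt(12)*5) = 106*((2*sqrt(3))*5) = 106*(10*sqrt(3)) = 1060*sqrt(3)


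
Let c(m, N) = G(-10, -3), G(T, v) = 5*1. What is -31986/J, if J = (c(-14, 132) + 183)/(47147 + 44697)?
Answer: -734430546/47 ≈ -1.5626e+7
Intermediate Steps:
G(T, v) = 5
c(m, N) = 5
J = 47/22961 (J = (5 + 183)/(47147 + 44697) = 188/91844 = 188*(1/91844) = 47/22961 ≈ 0.0020470)
-31986/J = -31986/47/22961 = -31986*22961/47 = -734430546/47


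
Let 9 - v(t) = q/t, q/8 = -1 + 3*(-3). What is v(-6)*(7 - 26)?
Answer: 247/3 ≈ 82.333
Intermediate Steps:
q = -80 (q = 8*(-1 + 3*(-3)) = 8*(-1 - 9) = 8*(-10) = -80)
v(t) = 9 + 80/t (v(t) = 9 - (-80)/t = 9 + 80/t)
v(-6)*(7 - 26) = (9 + 80/(-6))*(7 - 26) = (9 + 80*(-⅙))*(-19) = (9 - 40/3)*(-19) = -13/3*(-19) = 247/3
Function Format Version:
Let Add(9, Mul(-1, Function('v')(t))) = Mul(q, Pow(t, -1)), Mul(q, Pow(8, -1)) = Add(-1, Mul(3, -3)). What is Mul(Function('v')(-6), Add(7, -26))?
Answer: Rational(247, 3) ≈ 82.333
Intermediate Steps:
q = -80 (q = Mul(8, Add(-1, Mul(3, -3))) = Mul(8, Add(-1, -9)) = Mul(8, -10) = -80)
Function('v')(t) = Add(9, Mul(80, Pow(t, -1))) (Function('v')(t) = Add(9, Mul(-1, Mul(-80, Pow(t, -1)))) = Add(9, Mul(80, Pow(t, -1))))
Mul(Function('v')(-6), Add(7, -26)) = Mul(Add(9, Mul(80, Pow(-6, -1))), Add(7, -26)) = Mul(Add(9, Mul(80, Rational(-1, 6))), -19) = Mul(Add(9, Rational(-40, 3)), -19) = Mul(Rational(-13, 3), -19) = Rational(247, 3)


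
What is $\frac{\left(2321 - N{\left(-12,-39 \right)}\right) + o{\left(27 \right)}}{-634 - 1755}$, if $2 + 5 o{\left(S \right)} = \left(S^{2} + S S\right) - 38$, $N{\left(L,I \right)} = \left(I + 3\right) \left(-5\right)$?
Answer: $- \frac{12123}{11945} \approx -1.0149$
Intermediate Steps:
$N{\left(L,I \right)} = -15 - 5 I$ ($N{\left(L,I \right)} = \left(3 + I\right) \left(-5\right) = -15 - 5 I$)
$o{\left(S \right)} = -8 + \frac{2 S^{2}}{5}$ ($o{\left(S \right)} = - \frac{2}{5} + \frac{\left(S^{2} + S S\right) - 38}{5} = - \frac{2}{5} + \frac{\left(S^{2} + S^{2}\right) - 38}{5} = - \frac{2}{5} + \frac{2 S^{2} - 38}{5} = - \frac{2}{5} + \frac{-38 + 2 S^{2}}{5} = - \frac{2}{5} + \left(- \frac{38}{5} + \frac{2 S^{2}}{5}\right) = -8 + \frac{2 S^{2}}{5}$)
$\frac{\left(2321 - N{\left(-12,-39 \right)}\right) + o{\left(27 \right)}}{-634 - 1755} = \frac{\left(2321 - \left(-15 - -195\right)\right) - \left(8 - \frac{2 \cdot 27^{2}}{5}\right)}{-634 - 1755} = \frac{\left(2321 - \left(-15 + 195\right)\right) + \left(-8 + \frac{2}{5} \cdot 729\right)}{-2389} = \left(\left(2321 - 180\right) + \left(-8 + \frac{1458}{5}\right)\right) \left(- \frac{1}{2389}\right) = \left(\left(2321 - 180\right) + \frac{1418}{5}\right) \left(- \frac{1}{2389}\right) = \left(2141 + \frac{1418}{5}\right) \left(- \frac{1}{2389}\right) = \frac{12123}{5} \left(- \frac{1}{2389}\right) = - \frac{12123}{11945}$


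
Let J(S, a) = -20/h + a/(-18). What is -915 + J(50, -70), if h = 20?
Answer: -8209/9 ≈ -912.11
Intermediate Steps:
J(S, a) = -1 - a/18 (J(S, a) = -20/20 + a/(-18) = -20*1/20 + a*(-1/18) = -1 - a/18)
-915 + J(50, -70) = -915 + (-1 - 1/18*(-70)) = -915 + (-1 + 35/9) = -915 + 26/9 = -8209/9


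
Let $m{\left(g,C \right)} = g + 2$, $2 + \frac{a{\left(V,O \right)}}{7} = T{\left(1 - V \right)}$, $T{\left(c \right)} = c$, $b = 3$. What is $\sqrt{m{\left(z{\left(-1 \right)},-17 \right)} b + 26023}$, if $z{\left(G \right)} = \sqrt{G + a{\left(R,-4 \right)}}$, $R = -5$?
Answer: $\sqrt{26029 + 9 \sqrt{3}} \approx 161.38$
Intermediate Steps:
$a{\left(V,O \right)} = -7 - 7 V$ ($a{\left(V,O \right)} = -14 + 7 \left(1 - V\right) = -14 - \left(-7 + 7 V\right) = -7 - 7 V$)
$z{\left(G \right)} = \sqrt{28 + G}$ ($z{\left(G \right)} = \sqrt{G - -28} = \sqrt{G + \left(-7 + 35\right)} = \sqrt{G + 28} = \sqrt{28 + G}$)
$m{\left(g,C \right)} = 2 + g$
$\sqrt{m{\left(z{\left(-1 \right)},-17 \right)} b + 26023} = \sqrt{\left(2 + \sqrt{28 - 1}\right) 3 + 26023} = \sqrt{\left(2 + \sqrt{27}\right) 3 + 26023} = \sqrt{\left(2 + 3 \sqrt{3}\right) 3 + 26023} = \sqrt{\left(6 + 9 \sqrt{3}\right) + 26023} = \sqrt{26029 + 9 \sqrt{3}}$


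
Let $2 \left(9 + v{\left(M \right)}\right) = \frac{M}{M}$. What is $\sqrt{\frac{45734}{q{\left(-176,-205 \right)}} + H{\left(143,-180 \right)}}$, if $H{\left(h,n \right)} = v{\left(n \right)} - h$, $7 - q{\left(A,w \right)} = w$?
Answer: $\frac{2 \sqrt{45103}}{53} \approx 8.0141$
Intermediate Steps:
$v{\left(M \right)} = - \frac{17}{2}$ ($v{\left(M \right)} = -9 + \frac{M \frac{1}{M}}{2} = -9 + \frac{1}{2} \cdot 1 = -9 + \frac{1}{2} = - \frac{17}{2}$)
$q{\left(A,w \right)} = 7 - w$
$H{\left(h,n \right)} = - \frac{17}{2} - h$
$\sqrt{\frac{45734}{q{\left(-176,-205 \right)}} + H{\left(143,-180 \right)}} = \sqrt{\frac{45734}{7 - -205} - \frac{303}{2}} = \sqrt{\frac{45734}{7 + 205} - \frac{303}{2}} = \sqrt{\frac{45734}{212} - \frac{303}{2}} = \sqrt{45734 \cdot \frac{1}{212} - \frac{303}{2}} = \sqrt{\frac{22867}{106} - \frac{303}{2}} = \sqrt{\frac{3404}{53}} = \frac{2 \sqrt{45103}}{53}$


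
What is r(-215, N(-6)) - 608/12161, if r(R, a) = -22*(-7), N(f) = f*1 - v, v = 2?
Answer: 1872186/12161 ≈ 153.95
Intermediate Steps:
N(f) = -2 + f (N(f) = f*1 - 1*2 = f - 2 = -2 + f)
r(R, a) = 154
r(-215, N(-6)) - 608/12161 = 154 - 608/12161 = 1872186/12161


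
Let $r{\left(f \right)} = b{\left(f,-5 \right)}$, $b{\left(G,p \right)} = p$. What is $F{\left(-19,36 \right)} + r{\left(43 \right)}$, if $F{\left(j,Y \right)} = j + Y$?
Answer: $12$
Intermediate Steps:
$F{\left(j,Y \right)} = Y + j$
$r{\left(f \right)} = -5$
$F{\left(-19,36 \right)} + r{\left(43 \right)} = \left(36 - 19\right) - 5 = 17 - 5 = 12$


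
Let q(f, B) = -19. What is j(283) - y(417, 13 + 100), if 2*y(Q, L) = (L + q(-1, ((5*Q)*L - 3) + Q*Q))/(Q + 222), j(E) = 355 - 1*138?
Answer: 138616/639 ≈ 216.93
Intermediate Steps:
j(E) = 217 (j(E) = 355 - 138 = 217)
y(Q, L) = (-19 + L)/(2*(222 + Q)) (y(Q, L) = ((L - 19)/(Q + 222))/2 = ((-19 + L)/(222 + Q))/2 = (-19 + L)/(2*(222 + Q)))
j(283) - y(417, 13 + 100) = 217 - (-19 + (13 + 100))/(2*(222 + 417)) = 217 - (-19 + 113)/(2*639) = 217 - 94/(2*639) = 217 - 1*47/639 = 217 - 47/639 = 138616/639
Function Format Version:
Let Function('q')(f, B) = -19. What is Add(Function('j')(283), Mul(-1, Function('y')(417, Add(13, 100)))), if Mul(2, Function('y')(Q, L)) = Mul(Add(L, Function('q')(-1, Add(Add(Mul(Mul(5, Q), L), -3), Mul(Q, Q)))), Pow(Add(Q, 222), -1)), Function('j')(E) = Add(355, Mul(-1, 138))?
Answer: Rational(138616, 639) ≈ 216.93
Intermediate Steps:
Function('j')(E) = 217 (Function('j')(E) = Add(355, -138) = 217)
Function('y')(Q, L) = Mul(Rational(1, 2), Pow(Add(222, Q), -1), Add(-19, L)) (Function('y')(Q, L) = Mul(Rational(1, 2), Mul(Add(L, -19), Pow(Add(Q, 222), -1))) = Mul(Rational(1, 2), Mul(Add(-19, L), Pow(Add(222, Q), -1))) = Mul(Rational(1, 2), Mul(Pow(Add(222, Q), -1), Add(-19, L))) = Mul(Rational(1, 2), Pow(Add(222, Q), -1), Add(-19, L)))
Add(Function('j')(283), Mul(-1, Function('y')(417, Add(13, 100)))) = Add(217, Mul(-1, Mul(Rational(1, 2), Pow(Add(222, 417), -1), Add(-19, Add(13, 100))))) = Add(217, Mul(-1, Mul(Rational(1, 2), Pow(639, -1), Add(-19, 113)))) = Add(217, Mul(-1, Mul(Rational(1, 2), Rational(1, 639), 94))) = Add(217, Mul(-1, Rational(47, 639))) = Add(217, Rational(-47, 639)) = Rational(138616, 639)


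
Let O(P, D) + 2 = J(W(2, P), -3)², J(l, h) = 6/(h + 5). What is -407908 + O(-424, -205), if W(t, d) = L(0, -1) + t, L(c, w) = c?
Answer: -407901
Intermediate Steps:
W(t, d) = t (W(t, d) = 0 + t = t)
J(l, h) = 6/(5 + h)
O(P, D) = 7 (O(P, D) = -2 + (6/(5 - 3))² = -2 + (6/2)² = -2 + (6*(½))² = -2 + 3² = -2 + 9 = 7)
-407908 + O(-424, -205) = -407908 + 7 = -407901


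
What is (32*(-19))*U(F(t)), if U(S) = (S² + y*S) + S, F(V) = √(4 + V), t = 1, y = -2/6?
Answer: -3040 - 1216*√5/3 ≈ -3946.4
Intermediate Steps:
y = -⅓ (y = -2*⅙ = -⅓ ≈ -0.33333)
U(S) = S² + 2*S/3 (U(S) = (S² - S/3) + S = S² + 2*S/3)
(32*(-19))*U(F(t)) = (32*(-19))*(√(4 + 1)*(2 + 3*√(4 + 1))/3) = -608*√5*(2 + 3*√5)/3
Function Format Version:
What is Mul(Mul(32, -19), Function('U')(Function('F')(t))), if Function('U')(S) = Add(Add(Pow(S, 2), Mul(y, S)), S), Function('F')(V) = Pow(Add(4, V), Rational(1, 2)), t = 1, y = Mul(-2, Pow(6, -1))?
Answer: Add(-3040, Mul(Rational(-1216, 3), Pow(5, Rational(1, 2)))) ≈ -3946.4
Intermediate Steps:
y = Rational(-1, 3) (y = Mul(-2, Rational(1, 6)) = Rational(-1, 3) ≈ -0.33333)
Function('U')(S) = Add(Pow(S, 2), Mul(Rational(2, 3), S)) (Function('U')(S) = Add(Add(Pow(S, 2), Mul(Rational(-1, 3), S)), S) = Add(Pow(S, 2), Mul(Rational(2, 3), S)))
Mul(Mul(32, -19), Function('U')(Function('F')(t))) = Mul(Mul(32, -19), Mul(Rational(1, 3), Pow(Add(4, 1), Rational(1, 2)), Add(2, Mul(3, Pow(Add(4, 1), Rational(1, 2)))))) = Mul(-608, Mul(Rational(1, 3), Pow(5, Rational(1, 2)), Add(2, Mul(3, Pow(5, Rational(1, 2)))))) = Mul(Rational(-608, 3), Pow(5, Rational(1, 2)), Add(2, Mul(3, Pow(5, Rational(1, 2)))))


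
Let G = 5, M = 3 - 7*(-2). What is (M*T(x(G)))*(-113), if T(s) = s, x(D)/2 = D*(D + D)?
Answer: -192100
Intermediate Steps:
M = 17 (M = 3 + 14 = 17)
x(D) = 4*D² (x(D) = 2*(D*(D + D)) = 2*(D*(2*D)) = 2*(2*D²) = 4*D²)
(M*T(x(G)))*(-113) = (17*(4*5²))*(-113) = (17*(4*25))*(-113) = (17*100)*(-113) = 1700*(-113) = -192100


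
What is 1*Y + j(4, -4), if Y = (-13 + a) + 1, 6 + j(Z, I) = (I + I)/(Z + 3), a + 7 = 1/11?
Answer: -2006/77 ≈ -26.052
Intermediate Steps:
a = -76/11 (a = -7 + 1/11 = -76/11 ≈ -6.9091)
j(Z, I) = -6 + 2*I/(3 + Z) (j(Z, I) = -6 + (I + I)/(Z + 3) = -6 + (2*I)/(3 + Z) = -6 + 2*I/(3 + Z))
Y = -208/11 (Y = (-13 - 76/11) + 1 = -219/11 + 1 = -208/11 ≈ -18.909)
1*Y + j(4, -4) = 1*(-208/11) + 2*(-9 - 4 - 3*4)/(3 + 4) = -208/11 + 2*(-9 - 4 - 12)/7 = -208/11 + 2*(1/7)*(-25) = -208/11 - 50/7 = -2006/77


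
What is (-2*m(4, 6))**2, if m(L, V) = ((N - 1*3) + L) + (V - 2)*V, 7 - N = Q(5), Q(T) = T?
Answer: 2916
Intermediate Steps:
N = 2 (N = 7 - 1*5 = 7 - 5 = 2)
m(L, V) = -1 + L + V*(-2 + V) (m(L, V) = ((2 - 1*3) + L) + (V - 2)*V = ((2 - 3) + L) + (-2 + V)*V = (-1 + L) + V*(-2 + V) = -1 + L + V*(-2 + V))
(-2*m(4, 6))**2 = (-2*(-1 + 4 + 6**2 - 2*6))**2 = (-2*(-1 + 4 + 36 - 12))**2 = (-2*27)**2 = (-54)**2 = 2916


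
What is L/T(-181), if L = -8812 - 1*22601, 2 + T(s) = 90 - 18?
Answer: -31413/70 ≈ -448.76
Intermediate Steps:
T(s) = 70 (T(s) = -2 + (90 - 18) = -2 + 72 = 70)
L = -31413 (L = -8812 - 22601 = -31413)
L/T(-181) = -31413/70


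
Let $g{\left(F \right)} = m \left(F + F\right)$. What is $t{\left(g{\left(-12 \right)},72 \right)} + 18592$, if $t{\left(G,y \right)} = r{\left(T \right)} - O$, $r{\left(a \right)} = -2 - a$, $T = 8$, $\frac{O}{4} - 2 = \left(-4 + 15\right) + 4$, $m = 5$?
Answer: $18514$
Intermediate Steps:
$g{\left(F \right)} = 10 F$ ($g{\left(F \right)} = 5 \left(F + F\right) = 5 \cdot 2 F = 10 F$)
$O = 68$ ($O = 8 + 4 \left(\left(-4 + 15\right) + 4\right) = 8 + 4 \left(11 + 4\right) = 8 + 4 \cdot 15 = 8 + 60 = 68$)
$t{\left(G,y \right)} = -78$ ($t{\left(G,y \right)} = \left(-2 - 8\right) - 68 = -10 - 68 = -78$)
$t{\left(g{\left(-12 \right)},72 \right)} + 18592 = -78 + 18592 = 18514$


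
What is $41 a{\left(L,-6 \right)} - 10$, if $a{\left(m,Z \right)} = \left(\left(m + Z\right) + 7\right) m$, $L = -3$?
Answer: $236$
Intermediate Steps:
$a{\left(m,Z \right)} = m \left(7 + Z + m\right)$ ($a{\left(m,Z \right)} = \left(\left(Z + m\right) + 7\right) m = \left(7 + Z + m\right) m = m \left(7 + Z + m\right)$)
$41 a{\left(L,-6 \right)} - 10 = 41 \left(- 3 \left(7 - 6 - 3\right)\right) - 10 = 41 \left(\left(-3\right) \left(-2\right)\right) - 10 = 41 \cdot 6 - 10 = 246 - 10 = 236$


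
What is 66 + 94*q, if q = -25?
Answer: -2284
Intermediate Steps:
66 + 94*q = 66 + 94*(-25) = 66 - 2350 = -2284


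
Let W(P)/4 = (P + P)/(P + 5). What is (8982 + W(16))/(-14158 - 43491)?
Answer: -188750/1210629 ≈ -0.15591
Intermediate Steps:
W(P) = 8*P/(5 + P) (W(P) = 4*((P + P)/(P + 5)) = 4*((2*P)/(5 + P)) = 4*(2*P/(5 + P)) = 8*P/(5 + P))
(8982 + W(16))/(-14158 - 43491) = (8982 + 8*16/(5 + 16))/(-14158 - 43491) = (8982 + 8*16/21)/(-57649) = (8982 + 8*16*(1/21))*(-1/57649) = (8982 + 128/21)*(-1/57649) = (188750/21)*(-1/57649) = -188750/1210629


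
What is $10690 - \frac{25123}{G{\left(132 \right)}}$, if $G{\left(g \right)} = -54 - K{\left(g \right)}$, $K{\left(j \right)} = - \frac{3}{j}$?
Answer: $\frac{26494162}{2375} \approx 11155.0$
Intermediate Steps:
$G{\left(g \right)} = -54 + \frac{3}{g}$ ($G{\left(g \right)} = -54 - - \frac{3}{g} = -54 + \frac{3}{g}$)
$10690 - \frac{25123}{G{\left(132 \right)}} = 10690 - \frac{25123}{-54 + \frac{3}{132}} = 10690 - \frac{25123}{-54 + 3 \cdot \frac{1}{132}} = 10690 - \frac{25123}{-54 + \frac{1}{44}} = 10690 - \frac{25123}{- \frac{2375}{44}} = 10690 - - \frac{1105412}{2375} = 10690 + \frac{1105412}{2375} = \frac{26494162}{2375}$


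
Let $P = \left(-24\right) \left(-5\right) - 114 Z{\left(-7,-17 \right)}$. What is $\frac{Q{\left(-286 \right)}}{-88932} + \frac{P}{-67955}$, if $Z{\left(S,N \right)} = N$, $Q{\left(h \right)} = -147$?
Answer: $- \frac{57677557}{2014458020} \approx -0.028632$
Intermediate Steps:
$P = 2058$ ($P = \left(-24\right) \left(-5\right) - -1938 = 120 + 1938 = 2058$)
$\frac{Q{\left(-286 \right)}}{-88932} + \frac{P}{-67955} = - \frac{147}{-88932} + \frac{2058}{-67955} = \left(-147\right) \left(- \frac{1}{88932}\right) + 2058 \left(- \frac{1}{67955}\right) = \frac{49}{29644} - \frac{2058}{67955} = - \frac{57677557}{2014458020}$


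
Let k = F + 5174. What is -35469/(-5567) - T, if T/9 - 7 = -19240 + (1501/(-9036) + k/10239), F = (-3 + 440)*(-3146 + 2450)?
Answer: 3307191353666119/19076171684 ≈ 1.7337e+5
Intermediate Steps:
F = -304152 (F = 437*(-696) = -304152)
k = -298978 (k = -304152 + 5174 = -298978)
T = -594048825893/3426652 (T = 63 + 9*(-19240 + (1501/(-9036) - 298978/10239)) = 63 + 9*(-19240 + (1501*(-1/9036) - 298978*1/10239)) = 63 + 9*(-19240 + (-1501/9036 - 298978/10239)) = 63 + 9*(-19240 - 905644649/30839868) = 63 + 9*(-594264704969/30839868) = 63 - 594264704969/3426652 = -594048825893/3426652 ≈ -1.7336e+5)
-35469/(-5567) - T = -35469/(-5567) - 1*(-594048825893/3426652) = -35469*(-1/5567) + 594048825893/3426652 = 35469/5567 + 594048825893/3426652 = 3307191353666119/19076171684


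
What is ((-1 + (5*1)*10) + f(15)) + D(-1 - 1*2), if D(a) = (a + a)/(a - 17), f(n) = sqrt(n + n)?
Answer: 493/10 + sqrt(30) ≈ 54.777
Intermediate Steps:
f(n) = sqrt(2)*sqrt(n) (f(n) = sqrt(2*n) = sqrt(2)*sqrt(n))
D(a) = 2*a/(-17 + a) (D(a) = (2*a)/(-17 + a) = 2*a/(-17 + a))
((-1 + (5*1)*10) + f(15)) + D(-1 - 1*2) = ((-1 + (5*1)*10) + sqrt(2)*sqrt(15)) + 2*(-1 - 1*2)/(-17 + (-1 - 1*2)) = ((-1 + 5*10) + sqrt(30)) + 2*(-1 - 2)/(-17 + (-1 - 2)) = ((-1 + 50) + sqrt(30)) + 2*(-3)/(-17 - 3) = (49 + sqrt(30)) + 2*(-3)/(-20) = (49 + sqrt(30)) + 2*(-3)*(-1/20) = (49 + sqrt(30)) + 3/10 = 493/10 + sqrt(30)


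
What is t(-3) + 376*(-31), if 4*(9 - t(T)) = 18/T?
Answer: -23291/2 ≈ -11646.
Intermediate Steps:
t(T) = 9 - 9/(2*T)
t(-3) + 376*(-31) = (9 - 9/2/(-3)) + 376*(-31) = (9 - 9/2*(-1/3)) - 11656 = (9 + 3/2) - 11656 = 21/2 - 11656 = -23291/2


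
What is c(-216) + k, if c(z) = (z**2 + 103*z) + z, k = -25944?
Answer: -1752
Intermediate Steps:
c(z) = z**2 + 104*z
c(-216) + k = -216*(104 - 216) - 25944 = -216*(-112) - 25944 = 24192 - 25944 = -1752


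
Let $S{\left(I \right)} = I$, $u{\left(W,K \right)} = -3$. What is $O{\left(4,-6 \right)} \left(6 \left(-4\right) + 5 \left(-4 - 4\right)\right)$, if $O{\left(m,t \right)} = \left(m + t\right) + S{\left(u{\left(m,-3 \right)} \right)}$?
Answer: $320$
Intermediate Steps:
$O{\left(m,t \right)} = -3 + m + t$ ($O{\left(m,t \right)} = \left(m + t\right) - 3 = -3 + m + t$)
$O{\left(4,-6 \right)} \left(6 \left(-4\right) + 5 \left(-4 - 4\right)\right) = \left(-3 + 4 - 6\right) \left(6 \left(-4\right) + 5 \left(-4 - 4\right)\right) = - 5 \left(-24 + 5 \left(-8\right)\right) = - 5 \left(-24 - 40\right) = \left(-5\right) \left(-64\right) = 320$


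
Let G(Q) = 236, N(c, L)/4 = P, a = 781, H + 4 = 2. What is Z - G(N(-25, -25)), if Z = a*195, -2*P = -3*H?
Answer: 152059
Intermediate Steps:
H = -2 (H = -4 + 2 = -2)
P = -3 (P = -(-3)*(-2)/2 = -½*6 = -3)
N(c, L) = -12 (N(c, L) = 4*(-3) = -12)
Z = 152295 (Z = 781*195 = 152295)
Z - G(N(-25, -25)) = 152295 - 1*236 = 152295 - 236 = 152059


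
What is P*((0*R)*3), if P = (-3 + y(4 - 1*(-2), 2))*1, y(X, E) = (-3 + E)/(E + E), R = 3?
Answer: 0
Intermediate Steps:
y(X, E) = (-3 + E)/(2*E) (y(X, E) = (-3 + E)/((2*E)) = (-3 + E)*(1/(2*E)) = (-3 + E)/(2*E))
P = -13/4 (P = (-3 + (½)*(-3 + 2)/2)*1 = (-3 + (½)*(½)*(-1))*1 = (-3 - ¼)*1 = -13/4*1 = -13/4 ≈ -3.2500)
P*((0*R)*3) = -13*0*3*3/4 = -0*3 = -13/4*0 = 0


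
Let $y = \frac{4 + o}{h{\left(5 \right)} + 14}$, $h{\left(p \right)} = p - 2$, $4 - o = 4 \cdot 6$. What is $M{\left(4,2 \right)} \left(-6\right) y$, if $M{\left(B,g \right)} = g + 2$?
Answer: $\frac{384}{17} \approx 22.588$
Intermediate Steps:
$o = -20$ ($o = 4 - 4 \cdot 6 = 4 - 24 = -20$)
$M{\left(B,g \right)} = 2 + g$
$h{\left(p \right)} = -2 + p$
$y = - \frac{16}{17}$ ($y = \frac{4 - 20}{\left(-2 + 5\right) + 14} = - \frac{16}{3 + 14} = - \frac{16}{17} \approx -0.94118$)
$M{\left(4,2 \right)} \left(-6\right) y = \left(2 + 2\right) \left(-6\right) \left(- \frac{16}{17}\right) = 4 \left(-6\right) \left(- \frac{16}{17}\right) = \left(-24\right) \left(- \frac{16}{17}\right) = \frac{384}{17}$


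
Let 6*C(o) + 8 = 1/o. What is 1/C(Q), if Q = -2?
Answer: -12/17 ≈ -0.70588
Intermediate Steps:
C(o) = -4/3 + 1/(6*o)
1/C(Q) = 1/((1/6)*(1 - 8*(-2))/(-2)) = 1/((1/6)*(-1/2)*(1 + 16)) = 1/((1/6)*(-1/2)*17) = 1/(-17/12) = -12/17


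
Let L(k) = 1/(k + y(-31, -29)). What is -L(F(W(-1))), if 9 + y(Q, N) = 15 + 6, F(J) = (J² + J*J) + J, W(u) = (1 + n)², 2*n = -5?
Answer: -8/195 ≈ -0.041026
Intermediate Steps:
n = -5/2 (n = (½)*(-5) = -5/2 ≈ -2.5000)
W(u) = 9/4 (W(u) = (1 - 5/2)² = (-3/2)² = 9/4)
F(J) = J + 2*J² (F(J) = (J² + J²) + J = 2*J² + J = J + 2*J²)
y(Q, N) = 12 (y(Q, N) = -9 + (15 + 6) = -9 + 21 = 12)
L(k) = 1/(12 + k) (L(k) = 1/(k + 12) = 1/(12 + k))
-L(F(W(-1))) = -1/(12 + 9*(1 + 2*(9/4))/4) = -1/(12 + 9*(1 + 9/2)/4) = -1/(12 + (9/4)*(11/2)) = -1/(12 + 99/8) = -1/195/8 = -1*8/195 = -8/195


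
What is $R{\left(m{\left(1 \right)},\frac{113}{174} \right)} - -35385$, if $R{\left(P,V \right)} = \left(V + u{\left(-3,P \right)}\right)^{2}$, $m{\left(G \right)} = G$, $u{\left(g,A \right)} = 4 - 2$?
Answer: $\frac{1071528781}{30276} \approx 35392.0$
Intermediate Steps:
$u{\left(g,A \right)} = 2$
$R{\left(P,V \right)} = \left(2 + V\right)^{2}$ ($R{\left(P,V \right)} = \left(V + 2\right)^{2} = \left(2 + V\right)^{2}$)
$R{\left(m{\left(1 \right)},\frac{113}{174} \right)} - -35385 = \left(2 + \frac{113}{174}\right)^{2} - -35385 = \left(2 + 113 \cdot \frac{1}{174}\right)^{2} + 35385 = \left(2 + \frac{113}{174}\right)^{2} + 35385 = \left(\frac{461}{174}\right)^{2} + 35385 = \frac{212521}{30276} + 35385 = \frac{1071528781}{30276}$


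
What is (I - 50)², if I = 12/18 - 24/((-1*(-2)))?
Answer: 33856/9 ≈ 3761.8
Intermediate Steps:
I = -34/3 (I = 12*(1/18) - 24/2 = ⅔ - 24*½ = ⅔ - 12 = -34/3 ≈ -11.333)
(I - 50)² = (-34/3 - 50)² = (-184/3)² = 33856/9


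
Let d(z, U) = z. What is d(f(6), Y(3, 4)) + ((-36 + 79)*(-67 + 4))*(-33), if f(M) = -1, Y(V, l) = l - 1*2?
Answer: 89396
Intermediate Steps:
Y(V, l) = -2 + l (Y(V, l) = l - 2 = -2 + l)
d(f(6), Y(3, 4)) + ((-36 + 79)*(-67 + 4))*(-33) = -1 + ((-36 + 79)*(-67 + 4))*(-33) = -1 + (43*(-63))*(-33) = -1 - 2709*(-33) = -1 + 89397 = 89396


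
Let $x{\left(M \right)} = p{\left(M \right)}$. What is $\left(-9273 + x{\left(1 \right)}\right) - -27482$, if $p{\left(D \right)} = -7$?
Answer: $18202$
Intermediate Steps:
$x{\left(M \right)} = -7$
$\left(-9273 + x{\left(1 \right)}\right) - -27482 = \left(-9273 - 7\right) - -27482 = -9280 + 27482 = 18202$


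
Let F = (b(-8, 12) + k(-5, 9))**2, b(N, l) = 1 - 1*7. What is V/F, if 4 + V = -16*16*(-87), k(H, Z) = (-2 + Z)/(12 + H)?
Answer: 22268/25 ≈ 890.72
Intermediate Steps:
b(N, l) = -6 (b(N, l) = 1 - 7 = -6)
k(H, Z) = (-2 + Z)/(12 + H)
F = 25 (F = (-6 + (-2 + 9)/(12 - 5))**2 = (-6 + 7/7)**2 = (-6 + (1/7)*7)**2 = (-6 + 1)**2 = (-5)**2 = 25)
V = 22268 (V = -4 - 16*16*(-87) = -4 - 256*(-87) = -4 + 22272 = 22268)
V/F = 22268/25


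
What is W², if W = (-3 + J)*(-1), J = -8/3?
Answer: 289/9 ≈ 32.111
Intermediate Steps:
J = -8/3 (J = -8*⅓ = -8/3 ≈ -2.6667)
W = 17/3 (W = (-3 - 8/3)*(-1) = -17/3*(-1) = 17/3 ≈ 5.6667)
W² = (17/3)² = 289/9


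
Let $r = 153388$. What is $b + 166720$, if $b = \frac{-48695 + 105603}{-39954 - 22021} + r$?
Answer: $\frac{19838636392}{61975} \approx 3.2011 \cdot 10^{5}$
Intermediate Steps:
$b = \frac{9506164392}{61975}$ ($b = \frac{-48695 + 105603}{-39954 - 22021} + 153388 = \frac{56908}{-61975} + 153388 = 56908 \left(- \frac{1}{61975}\right) + 153388 = - \frac{56908}{61975} + 153388 = \frac{9506164392}{61975} \approx 1.5339 \cdot 10^{5}$)
$b + 166720 = \frac{9506164392}{61975} + 166720 = \frac{19838636392}{61975}$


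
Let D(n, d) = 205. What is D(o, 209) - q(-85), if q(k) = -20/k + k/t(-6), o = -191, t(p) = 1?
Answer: 4926/17 ≈ 289.76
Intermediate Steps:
q(k) = k - 20/k (q(k) = -20/k + k/1 = -20/k + k*1 = -20/k + k = k - 20/k)
D(o, 209) - q(-85) = 205 - (-85 - 20/(-85)) = 205 - (-85 - 20*(-1/85)) = 205 - (-85 + 4/17) = 205 - 1*(-1441/17) = 205 + 1441/17 = 4926/17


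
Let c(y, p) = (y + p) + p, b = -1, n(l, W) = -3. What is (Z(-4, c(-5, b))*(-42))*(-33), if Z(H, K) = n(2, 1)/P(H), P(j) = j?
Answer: 2079/2 ≈ 1039.5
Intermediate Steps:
c(y, p) = y + 2*p (c(y, p) = (p + y) + p = y + 2*p)
Z(H, K) = -3/H
(Z(-4, c(-5, b))*(-42))*(-33) = (-3/(-4)*(-42))*(-33) = (-3*(-1/4)*(-42))*(-33) = ((3/4)*(-42))*(-33) = -63/2*(-33) = 2079/2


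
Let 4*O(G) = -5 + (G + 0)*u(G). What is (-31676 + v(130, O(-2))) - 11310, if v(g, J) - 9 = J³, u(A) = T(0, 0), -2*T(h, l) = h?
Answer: -2750653/64 ≈ -42979.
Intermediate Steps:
T(h, l) = -h/2
u(A) = 0 (u(A) = -½*0 = 0)
O(G) = -5/4 (O(G) = (-5 + (G + 0)*0)/4 = (-5 + G*0)/4 = (-5 + 0)/4 = (¼)*(-5) = -5/4)
v(g, J) = 9 + J³
(-31676 + v(130, O(-2))) - 11310 = (-31676 + (9 + (-5/4)³)) - 11310 = (-31676 + (9 - 125/64)) - 11310 = (-31676 + 451/64) - 11310 = -2026813/64 - 11310 = -2750653/64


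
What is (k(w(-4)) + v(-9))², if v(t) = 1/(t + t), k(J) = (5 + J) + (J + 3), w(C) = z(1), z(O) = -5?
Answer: 1369/324 ≈ 4.2253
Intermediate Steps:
w(C) = -5
k(J) = 8 + 2*J (k(J) = (5 + J) + (3 + J) = 8 + 2*J)
v(t) = 1/(2*t)
(k(w(-4)) + v(-9))² = ((8 + 2*(-5)) + (½)/(-9))² = ((8 - 10) + (½)*(-⅑))² = (-2 - 1/18)² = (-37/18)² = 1369/324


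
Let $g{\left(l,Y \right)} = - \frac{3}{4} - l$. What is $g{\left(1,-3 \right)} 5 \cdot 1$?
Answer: $- \frac{35}{4} \approx -8.75$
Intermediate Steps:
$g{\left(l,Y \right)} = - \frac{3}{4} - l$ ($g{\left(l,Y \right)} = \left(-3\right) \frac{1}{4} - l = - \frac{3}{4} - l$)
$g{\left(1,-3 \right)} 5 \cdot 1 = \left(- \frac{3}{4} - 1\right) 5 \cdot 1 = \left(- \frac{7}{4}\right) 5 \cdot 1 = \left(- \frac{35}{4}\right) 1 = - \frac{35}{4}$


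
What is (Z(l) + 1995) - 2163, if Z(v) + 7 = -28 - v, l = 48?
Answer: -251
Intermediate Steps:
Z(v) = -35 - v (Z(v) = -7 + (-28 - v) = -35 - v)
(Z(l) + 1995) - 2163 = ((-35 - 1*48) + 1995) - 2163 = ((-35 - 48) + 1995) - 2163 = (-83 + 1995) - 2163 = 1912 - 2163 = -251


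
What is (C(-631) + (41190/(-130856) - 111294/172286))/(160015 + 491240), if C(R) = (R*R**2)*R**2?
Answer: -112761392206355789869961/734116023735204 ≈ -1.5360e+8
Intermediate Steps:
C(R) = R**5 (C(R) = R**3*R**2 = R**5)
(C(-631) + (41190/(-130856) - 111294/172286))/(160015 + 491240) = ((-631)**5 + (41190/(-130856) - 111294/172286))/(160015 + 491240) = (-100033806792151 + (41190*(-1/130856) - 111294*1/172286))/651255 = (-100033806792151 + (-20595/65428 - 55647/86143))*(1/651255) = (-100033806792151 - 5414987001/5636164204)*(1/651255) = -563806961031778949349805/5636164204*1/651255 = -112761392206355789869961/734116023735204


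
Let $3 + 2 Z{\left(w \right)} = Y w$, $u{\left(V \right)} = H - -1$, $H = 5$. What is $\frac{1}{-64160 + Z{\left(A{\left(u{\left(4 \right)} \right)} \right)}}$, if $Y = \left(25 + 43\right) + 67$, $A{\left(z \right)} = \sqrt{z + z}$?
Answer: $- \frac{256646}{16466573629} - \frac{540 \sqrt{3}}{16466573629} \approx -1.5643 \cdot 10^{-5}$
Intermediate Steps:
$u{\left(V \right)} = 6$ ($u{\left(V \right)} = 5 - -1 = 5 + 1 = 6$)
$A{\left(z \right)} = \sqrt{2} \sqrt{z}$ ($A{\left(z \right)} = \sqrt{2 z} = \sqrt{2} \sqrt{z}$)
$Y = 135$ ($Y = 68 + 67 = 135$)
$Z{\left(w \right)} = - \frac{3}{2} + \frac{135 w}{2}$
$\frac{1}{-64160 + Z{\left(A{\left(u{\left(4 \right)} \right)} \right)}} = \frac{1}{-64160 - \left(\frac{3}{2} - \frac{135 \sqrt{2} \sqrt{6}}{2}\right)} = \frac{1}{-64160 - \left(\frac{3}{2} - \frac{135 \cdot 2 \sqrt{3}}{2}\right)} = \frac{1}{-64160 - \left(\frac{3}{2} - 135 \sqrt{3}\right)} = \frac{1}{- \frac{128323}{2} + 135 \sqrt{3}}$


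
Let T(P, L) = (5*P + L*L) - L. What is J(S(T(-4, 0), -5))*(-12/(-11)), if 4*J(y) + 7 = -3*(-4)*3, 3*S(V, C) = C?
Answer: 87/11 ≈ 7.9091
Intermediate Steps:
T(P, L) = L**2 - L + 5*P (T(P, L) = (5*P + L**2) - L = (L**2 + 5*P) - L = L**2 - L + 5*P)
S(V, C) = C/3
J(y) = 29/4 (J(y) = -7/4 + (-3*(-4)*3)/4 = -7/4 + (12*3)/4 = -7/4 + (1/4)*36 = -7/4 + 9 = 29/4)
J(S(T(-4, 0), -5))*(-12/(-11)) = 29*(-12/(-11))/4 = 29*(-12*(-1/11))/4 = (29/4)*(12/11) = 87/11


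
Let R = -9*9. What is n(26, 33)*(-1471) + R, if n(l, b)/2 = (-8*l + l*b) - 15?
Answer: -1868251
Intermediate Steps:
R = -81
n(l, b) = -30 - 16*l + 2*b*l (n(l, b) = 2*((-8*l + l*b) - 15) = 2*((-8*l + b*l) - 15) = 2*(-15 - 8*l + b*l) = -30 - 16*l + 2*b*l)
n(26, 33)*(-1471) + R = (-30 - 16*26 + 2*33*26)*(-1471) - 81 = (-30 - 416 + 1716)*(-1471) - 81 = 1270*(-1471) - 81 = -1868170 - 81 = -1868251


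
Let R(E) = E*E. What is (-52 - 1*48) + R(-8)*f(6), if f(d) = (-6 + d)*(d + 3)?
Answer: -100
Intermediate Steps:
f(d) = (-6 + d)*(3 + d)
R(E) = E²
(-52 - 1*48) + R(-8)*f(6) = (-52 - 1*48) + (-8)²*(-18 + 6² - 3*6) = (-52 - 48) + 64*(-18 + 36 - 18) = -100 + 64*0 = -100 + 0 = -100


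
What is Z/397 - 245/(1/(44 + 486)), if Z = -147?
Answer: -51550597/397 ≈ -1.2985e+5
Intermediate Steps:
Z/397 - 245/(1/(44 + 486)) = -147/397 - 245/(1/(44 + 486)) = -147*1/397 - 245/(1/530) = -147/397 - 245/1/530 = -147/397 - 245*530 = -147/397 - 129850 = -51550597/397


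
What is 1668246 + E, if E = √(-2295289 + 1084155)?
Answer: 1668246 + I*√1211134 ≈ 1.6682e+6 + 1100.5*I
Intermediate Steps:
E = I*√1211134 (E = √(-1211134) = I*√1211134 ≈ 1100.5*I)
1668246 + E = 1668246 + I*√1211134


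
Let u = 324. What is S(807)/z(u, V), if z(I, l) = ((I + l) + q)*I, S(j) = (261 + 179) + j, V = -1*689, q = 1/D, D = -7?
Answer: -8729/828144 ≈ -0.010540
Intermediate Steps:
q = -1/7 (q = 1/(-7) = -1/7 ≈ -0.14286)
V = -689
S(j) = 440 + j
z(I, l) = I*(-1/7 + I + l) (z(I, l) = ((I + l) - 1/7)*I = (-1/7 + I + l)*I = I*(-1/7 + I + l))
S(807)/z(u, V) = (440 + 807)/((324*(-1/7 + 324 - 689))) = 1247/((324*(-2556/7))) = 1247/(-828144/7) = 1247*(-7/828144) = -8729/828144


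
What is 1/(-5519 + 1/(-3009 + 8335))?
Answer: -5326/29394193 ≈ -0.00018119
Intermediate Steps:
1/(-5519 + 1/(-3009 + 8335)) = 1/(-5519 + 1/5326) = 1/(-29394193/5326) = -5326/29394193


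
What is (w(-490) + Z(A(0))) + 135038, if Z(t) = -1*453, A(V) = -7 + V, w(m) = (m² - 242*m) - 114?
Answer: 493151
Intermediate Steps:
w(m) = -114 + m² - 242*m
Z(t) = -453
(w(-490) + Z(A(0))) + 135038 = ((-114 + (-490)² - 242*(-490)) - 453) + 135038 = ((-114 + 240100 + 118580) - 453) + 135038 = (358566 - 453) + 135038 = 358113 + 135038 = 493151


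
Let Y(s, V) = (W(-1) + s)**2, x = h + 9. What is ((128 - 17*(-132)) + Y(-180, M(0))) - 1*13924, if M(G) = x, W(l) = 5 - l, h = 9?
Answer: 18724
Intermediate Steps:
x = 18 (x = 9 + 9 = 18)
M(G) = 18
Y(s, V) = (6 + s)**2 (Y(s, V) = ((5 - 1*(-1)) + s)**2 = ((5 + 1) + s)**2 = (6 + s)**2)
((128 - 17*(-132)) + Y(-180, M(0))) - 1*13924 = ((128 - 17*(-132)) + (6 - 180)**2) - 1*13924 = ((128 + 2244) + (-174)**2) - 13924 = (2372 + 30276) - 13924 = 32648 - 13924 = 18724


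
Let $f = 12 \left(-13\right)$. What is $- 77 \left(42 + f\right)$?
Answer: $8778$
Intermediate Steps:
$f = -156$
$- 77 \left(42 + f\right) = - 77 \left(42 - 156\right) = \left(-77\right) \left(-114\right) = 8778$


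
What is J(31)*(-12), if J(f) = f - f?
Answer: 0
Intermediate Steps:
J(f) = 0
J(31)*(-12) = 0*(-12) = 0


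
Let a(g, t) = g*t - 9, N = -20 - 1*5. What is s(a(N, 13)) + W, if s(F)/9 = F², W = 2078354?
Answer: 3082358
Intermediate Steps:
N = -25 (N = -20 - 5 = -25)
a(g, t) = -9 + g*t
s(F) = 9*F²
s(a(N, 13)) + W = 9*(-9 - 25*13)² + 2078354 = 9*(-9 - 325)² + 2078354 = 9*(-334)² + 2078354 = 9*111556 + 2078354 = 1004004 + 2078354 = 3082358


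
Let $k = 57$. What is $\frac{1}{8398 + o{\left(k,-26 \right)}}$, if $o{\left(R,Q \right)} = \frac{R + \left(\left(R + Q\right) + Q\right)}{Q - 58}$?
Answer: $\frac{42}{352685} \approx 0.00011909$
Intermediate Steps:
$o{\left(R,Q \right)} = \frac{2 Q + 2 R}{-58 + Q}$ ($o{\left(R,Q \right)} = \frac{R + \left(\left(Q + R\right) + Q\right)}{-58 + Q} = \frac{R + \left(R + 2 Q\right)}{-58 + Q} = \frac{2 Q + 2 R}{-58 + Q}$)
$\frac{1}{8398 + o{\left(k,-26 \right)}} = \frac{1}{8398 + \frac{2 \left(-26 + 57\right)}{-58 - 26}} = \frac{1}{8398 + 2 \frac{1}{-84} \cdot 31} = \frac{1}{8398 + 2 \left(- \frac{1}{84}\right) 31} = \frac{1}{8398 - \frac{31}{42}} = \frac{1}{\frac{352685}{42}} = \frac{42}{352685}$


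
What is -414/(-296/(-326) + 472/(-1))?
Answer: 3749/4266 ≈ 0.87881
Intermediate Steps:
-414/(-296/(-326) + 472/(-1)) = -414/(-296*(-1/326) + 472*(-1)) = -414/(148/163 - 472) = -414/(-76788/163) = -414*(-163/76788) = 3749/4266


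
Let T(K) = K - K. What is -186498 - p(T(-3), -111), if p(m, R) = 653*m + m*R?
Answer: -186498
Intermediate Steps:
T(K) = 0
p(m, R) = 653*m + R*m
-186498 - p(T(-3), -111) = -186498 - 0*(653 - 111) = -186498 - 0*542 = -186498 - 1*0 = -186498 + 0 = -186498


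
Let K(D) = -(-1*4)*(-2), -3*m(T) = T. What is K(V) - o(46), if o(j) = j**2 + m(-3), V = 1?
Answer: -2125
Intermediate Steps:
m(T) = -T/3
K(D) = -8 (K(D) = -(-4)*(-2) = -1*8 = -8)
o(j) = 1 + j**2 (o(j) = j**2 - 1/3*(-3) = j**2 + 1 = 1 + j**2)
K(V) - o(46) = -8 - (1 + 46**2) = -8 - (1 + 2116) = -8 - 1*2117 = -8 - 2117 = -2125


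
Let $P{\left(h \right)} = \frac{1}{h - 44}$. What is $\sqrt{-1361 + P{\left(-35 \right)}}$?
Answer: $\frac{32 i \sqrt{8295}}{79} \approx 36.892 i$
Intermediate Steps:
$P{\left(h \right)} = \frac{1}{-44 + h}$
$\sqrt{-1361 + P{\left(-35 \right)}} = \sqrt{-1361 + \frac{1}{-44 - 35}} = \sqrt{-1361 + \frac{1}{-79}} = \sqrt{-1361 - \frac{1}{79}} = \sqrt{- \frac{107520}{79}} = \frac{32 i \sqrt{8295}}{79}$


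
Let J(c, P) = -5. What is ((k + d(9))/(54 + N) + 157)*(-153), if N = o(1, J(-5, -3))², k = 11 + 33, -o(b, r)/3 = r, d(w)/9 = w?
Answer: -746776/31 ≈ -24090.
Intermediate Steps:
d(w) = 9*w
o(b, r) = -3*r
k = 44
N = 225 (N = (-3*(-5))² = 15² = 225)
((k + d(9))/(54 + N) + 157)*(-153) = ((44 + 9*9)/(54 + 225) + 157)*(-153) = ((44 + 81)/279 + 157)*(-153) = (125*(1/279) + 157)*(-153) = (125/279 + 157)*(-153) = (43928/279)*(-153) = -746776/31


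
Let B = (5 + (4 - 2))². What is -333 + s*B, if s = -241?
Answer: -12142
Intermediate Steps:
B = 49 (B = (5 + 2)² = 7² = 49)
-333 + s*B = -333 - 241*49 = -333 - 11809 = -12142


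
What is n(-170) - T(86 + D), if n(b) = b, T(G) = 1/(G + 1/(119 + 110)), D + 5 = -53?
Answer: -1090439/6413 ≈ -170.04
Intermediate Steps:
D = -58 (D = -5 - 53 = -58)
T(G) = 1/(1/229 + G) (T(G) = 1/(G + 1/229) = 1/(1/229 + G))
n(-170) - T(86 + D) = -170 - 229/(1 + 229*(86 - 58)) = -170 - 229/(1 + 229*28) = -170 - 229/(1 + 6412) = -170 - 229/6413 = -1090439/6413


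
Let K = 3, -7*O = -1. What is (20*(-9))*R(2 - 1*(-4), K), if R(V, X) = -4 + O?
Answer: 4860/7 ≈ 694.29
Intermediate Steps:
O = 1/7 (O = -1/7*(-1) = 1/7 ≈ 0.14286)
R(V, X) = -27/7 (R(V, X) = -4 + 1/7 = -27/7)
(20*(-9))*R(2 - 1*(-4), K) = (20*(-9))*(-27/7) = -180*(-27/7) = 4860/7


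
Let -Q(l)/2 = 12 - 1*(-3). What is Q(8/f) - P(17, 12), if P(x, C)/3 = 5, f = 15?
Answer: -45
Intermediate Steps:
P(x, C) = 15 (P(x, C) = 3*5 = 15)
Q(l) = -30 (Q(l) = -2*(12 - 1*(-3)) = -2*(12 + 3) = -2*15 = -30)
Q(8/f) - P(17, 12) = -30 - 1*15 = -30 - 15 = -45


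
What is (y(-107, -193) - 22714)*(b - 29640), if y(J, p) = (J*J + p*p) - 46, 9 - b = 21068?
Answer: -1315030662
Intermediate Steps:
b = -21059 (b = 9 - 1*21068 = 9 - 21068 = -21059)
y(J, p) = -46 + J² + p² (y(J, p) = (J² + p²) - 46 = -46 + J² + p²)
(y(-107, -193) - 22714)*(b - 29640) = ((-46 + (-107)² + (-193)²) - 22714)*(-21059 - 29640) = ((-46 + 11449 + 37249) - 22714)*(-50699) = (48652 - 22714)*(-50699) = 25938*(-50699) = -1315030662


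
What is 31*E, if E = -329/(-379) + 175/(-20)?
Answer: -370419/1516 ≈ -244.34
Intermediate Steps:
E = -11949/1516 (E = -329*(-1/379) + 175*(-1/20) = 329/379 - 35/4 = -11949/1516 ≈ -7.8819)
31*E = 31*(-11949/1516) = -370419/1516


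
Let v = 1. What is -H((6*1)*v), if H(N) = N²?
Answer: -36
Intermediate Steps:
-H((6*1)*v) = -((6*1)*1)² = -(6*1)² = -1*6² = -1*36 = -36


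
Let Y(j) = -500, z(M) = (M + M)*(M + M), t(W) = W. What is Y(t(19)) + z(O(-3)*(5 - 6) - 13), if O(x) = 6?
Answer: 944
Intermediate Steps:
z(M) = 4*M² (z(M) = (2*M)*(2*M) = 4*M²)
Y(t(19)) + z(O(-3)*(5 - 6) - 13) = -500 + 4*(6*(5 - 6) - 13)² = -500 + 4*(6*(-1) - 13)² = -500 + 4*(-6 - 13)² = -500 + 4*(-19)² = -500 + 4*361 = -500 + 1444 = 944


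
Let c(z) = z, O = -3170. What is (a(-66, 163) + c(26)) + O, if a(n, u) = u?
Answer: -2981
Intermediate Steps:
(a(-66, 163) + c(26)) + O = (163 + 26) - 3170 = 189 - 3170 = -2981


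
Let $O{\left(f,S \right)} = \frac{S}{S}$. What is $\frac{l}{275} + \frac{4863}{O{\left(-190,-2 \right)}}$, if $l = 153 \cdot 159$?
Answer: $\frac{1361652}{275} \approx 4951.5$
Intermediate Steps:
$O{\left(f,S \right)} = 1$
$l = 24327$
$\frac{l}{275} + \frac{4863}{O{\left(-190,-2 \right)}} = \frac{24327}{275} + \frac{4863}{1} = 24327 \cdot \frac{1}{275} + 4863 \cdot 1 = \frac{24327}{275} + 4863 = \frac{1361652}{275}$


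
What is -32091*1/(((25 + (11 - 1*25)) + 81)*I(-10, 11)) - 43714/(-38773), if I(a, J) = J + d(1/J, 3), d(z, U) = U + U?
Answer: -1175895647/60640972 ≈ -19.391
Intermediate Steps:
d(z, U) = 2*U
I(a, J) = 6 + J (I(a, J) = J + 2*3 = J + 6 = 6 + J)
-32091*1/(((25 + (11 - 1*25)) + 81)*I(-10, 11)) - 43714/(-38773) = -32091*1/((6 + 11)*((25 + (11 - 1*25)) + 81)) - 43714/(-38773) = -32091*1/(17*((25 + (11 - 25)) + 81)) - 43714*(-1/38773) = -32091*1/(17*((25 - 14) + 81)) + 43714/38773 = -32091*1/(17*(11 + 81)) + 43714/38773 = -32091/(92*17) + 43714/38773 = -32091/1564 + 43714/38773 = -1175895647/60640972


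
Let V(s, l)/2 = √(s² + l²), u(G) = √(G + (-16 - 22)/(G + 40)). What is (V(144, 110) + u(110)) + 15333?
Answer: 15333 + 4*√8209 + √24693/15 ≈ 15706.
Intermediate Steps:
u(G) = √(G - 38/(40 + G))
V(s, l) = 2*√(l² + s²) (V(s, l) = 2*√(s² + l²) = 2*√(l² + s²))
(V(144, 110) + u(110)) + 15333 = (2*√(110² + 144²) + √((-38 + 110*(40 + 110))/(40 + 110))) + 15333 = (2*√(12100 + 20736) + √((-38 + 110*150)/150)) + 15333 = (2*√32836 + √((-38 + 16500)/150)) + 15333 = (2*(2*√8209) + √((1/150)*16462)) + 15333 = (4*√8209 + √(8231/75)) + 15333 = (4*√8209 + √24693/15) + 15333 = 15333 + 4*√8209 + √24693/15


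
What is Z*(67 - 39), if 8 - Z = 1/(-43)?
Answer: 9660/43 ≈ 224.65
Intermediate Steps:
Z = 345/43 (Z = 8 - 1/(-43) = 8 - 1*(-1/43) = 8 + 1/43 = 345/43 ≈ 8.0233)
Z*(67 - 39) = 345*(67 - 39)/43 = (345/43)*28 = 9660/43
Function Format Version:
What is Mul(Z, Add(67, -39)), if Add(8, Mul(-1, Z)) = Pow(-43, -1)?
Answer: Rational(9660, 43) ≈ 224.65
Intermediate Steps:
Z = Rational(345, 43) (Z = Add(8, Mul(-1, Pow(-43, -1))) = Add(8, Mul(-1, Rational(-1, 43))) = Add(8, Rational(1, 43)) = Rational(345, 43) ≈ 8.0233)
Mul(Z, Add(67, -39)) = Mul(Rational(345, 43), Add(67, -39)) = Mul(Rational(345, 43), 28) = Rational(9660, 43)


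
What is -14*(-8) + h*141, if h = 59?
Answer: 8431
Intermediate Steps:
-14*(-8) + h*141 = -14*(-8) + 59*141 = 112 + 8319 = 8431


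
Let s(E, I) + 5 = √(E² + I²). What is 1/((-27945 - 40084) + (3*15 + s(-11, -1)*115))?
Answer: -68559/4698723031 - 115*√122/4698723031 ≈ -1.4861e-5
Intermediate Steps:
s(E, I) = -5 + √(E² + I²)
1/((-27945 - 40084) + (3*15 + s(-11, -1)*115)) = 1/((-27945 - 40084) + (3*15 + (-5 + √((-11)² + (-1)²))*115)) = 1/(-68029 + (45 + (-5 + √(121 + 1))*115)) = 1/(-68029 + (45 + (-5 + √122)*115)) = 1/(-68029 + (45 + (-575 + 115*√122))) = 1/(-68029 + (-530 + 115*√122)) = 1/(-68559 + 115*√122)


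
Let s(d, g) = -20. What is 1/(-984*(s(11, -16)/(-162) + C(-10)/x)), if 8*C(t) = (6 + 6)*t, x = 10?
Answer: 27/36572 ≈ 0.00073827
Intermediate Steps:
C(t) = 3*t/2 (C(t) = ((6 + 6)*t)/8 = (12*t)/8 = 3*t/2)
1/(-984*(s(11, -16)/(-162) + C(-10)/x)) = 1/(-984*(-20/(-162) + ((3/2)*(-10))/10)) = 1/(-984*(-20*(-1/162) - 15*1/10)) = 1/(-984*(10/81 - 3/2)) = 1/(-984*(-223/162)) = 1/(36572/27) = 27/36572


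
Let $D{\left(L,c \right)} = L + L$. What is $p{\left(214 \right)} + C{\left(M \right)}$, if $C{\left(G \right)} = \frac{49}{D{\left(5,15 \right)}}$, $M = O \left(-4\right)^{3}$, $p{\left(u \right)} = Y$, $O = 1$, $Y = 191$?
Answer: $\frac{1959}{10} \approx 195.9$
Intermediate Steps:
$p{\left(u \right)} = 191$
$D{\left(L,c \right)} = 2 L$
$M = -64$ ($M = 1 \left(-4\right)^{3} = 1 \left(-64\right) = -64$)
$C{\left(G \right)} = \frac{49}{10}$ ($C{\left(G \right)} = \frac{49}{2 \cdot 5} = \frac{49}{10}$)
$p{\left(214 \right)} + C{\left(M \right)} = 191 + \frac{49}{10} = \frac{1959}{10}$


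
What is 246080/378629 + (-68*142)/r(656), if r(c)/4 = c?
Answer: -376290963/124190312 ≈ -3.0300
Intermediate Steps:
r(c) = 4*c
246080/378629 + (-68*142)/r(656) = 246080/378629 + (-68*142)/((4*656)) = 246080*(1/378629) - 9656/2624 = 246080/378629 - 9656*1/2624 = 246080/378629 - 1207/328 = -376290963/124190312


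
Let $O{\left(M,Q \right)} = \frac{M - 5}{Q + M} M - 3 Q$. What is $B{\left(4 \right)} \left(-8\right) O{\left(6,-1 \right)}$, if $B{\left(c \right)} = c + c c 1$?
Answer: $-672$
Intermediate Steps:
$B{\left(c \right)} = c + c^{2}$ ($B{\left(c \right)} = c + c^{2} \cdot 1 = c + c^{2}$)
$O{\left(M,Q \right)} = - 3 Q + \frac{M \left(-5 + M\right)}{M + Q}$ ($O{\left(M,Q \right)} = \frac{-5 + M}{M + Q} M - 3 Q = \frac{M \left(-5 + M\right)}{M + Q} - 3 Q = - 3 Q + \frac{M \left(-5 + M\right)}{M + Q}$)
$B{\left(4 \right)} \left(-8\right) O{\left(6,-1 \right)} = 4 \left(1 + 4\right) \left(-8\right) \frac{6^{2} - 30 - 3 \left(-1\right)^{2} - 18 \left(-1\right)}{6 - 1} = 4 \cdot 5 \left(-8\right) \frac{36 - 30 - 3 + 18}{5} = 20 \left(-8\right) \frac{36 - 30 - 3 + 18}{5} = - 160 \cdot \frac{1}{5} \cdot 21 = \left(-160\right) \frac{21}{5} = -672$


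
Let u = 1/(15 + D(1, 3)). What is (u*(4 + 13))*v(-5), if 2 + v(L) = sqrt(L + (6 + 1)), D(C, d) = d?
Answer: -17/9 + 17*sqrt(2)/18 ≈ -0.55324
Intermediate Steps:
v(L) = -2 + sqrt(7 + L) (v(L) = -2 + sqrt(L + (6 + 1)) = -2 + sqrt(L + 7) = -2 + sqrt(7 + L))
u = 1/18 (u = 1/(15 + 3) = 1/18 ≈ 0.055556)
(u*(4 + 13))*v(-5) = ((4 + 13)/18)*(-2 + sqrt(7 - 5)) = ((1/18)*17)*(-2 + sqrt(2)) = 17*(-2 + sqrt(2))/18 = -17/9 + 17*sqrt(2)/18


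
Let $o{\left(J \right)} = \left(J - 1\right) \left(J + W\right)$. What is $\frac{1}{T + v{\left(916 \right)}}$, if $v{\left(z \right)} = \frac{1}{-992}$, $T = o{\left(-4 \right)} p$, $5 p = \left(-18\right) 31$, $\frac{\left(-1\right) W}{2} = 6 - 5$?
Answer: $- \frac{992}{3321217} \approx -0.00029869$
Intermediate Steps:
$W = -2$ ($W = - 2 \left(6 - 5\right) = \left(-2\right) 1 = -2$)
$o{\left(J \right)} = \left(-1 + J\right) \left(-2 + J\right)$ ($o{\left(J \right)} = \left(J - 1\right) \left(J - 2\right) = \left(-1 + J\right) \left(-2 + J\right)$)
$p = - \frac{558}{5}$ ($p = \frac{\left(-18\right) 31}{5} = \frac{1}{5} \left(-558\right) = - \frac{558}{5} \approx -111.6$)
$T = -3348$ ($T = \left(2 + \left(-4\right)^{2} - -12\right) \left(- \frac{558}{5}\right) = \left(2 + 16 + 12\right) \left(- \frac{558}{5}\right) = 30 \left(- \frac{558}{5}\right) = -3348$)
$v{\left(z \right)} = - \frac{1}{992}$
$\frac{1}{T + v{\left(916 \right)}} = \frac{1}{-3348 - \frac{1}{992}} = \frac{1}{- \frac{3321217}{992}} = - \frac{992}{3321217}$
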